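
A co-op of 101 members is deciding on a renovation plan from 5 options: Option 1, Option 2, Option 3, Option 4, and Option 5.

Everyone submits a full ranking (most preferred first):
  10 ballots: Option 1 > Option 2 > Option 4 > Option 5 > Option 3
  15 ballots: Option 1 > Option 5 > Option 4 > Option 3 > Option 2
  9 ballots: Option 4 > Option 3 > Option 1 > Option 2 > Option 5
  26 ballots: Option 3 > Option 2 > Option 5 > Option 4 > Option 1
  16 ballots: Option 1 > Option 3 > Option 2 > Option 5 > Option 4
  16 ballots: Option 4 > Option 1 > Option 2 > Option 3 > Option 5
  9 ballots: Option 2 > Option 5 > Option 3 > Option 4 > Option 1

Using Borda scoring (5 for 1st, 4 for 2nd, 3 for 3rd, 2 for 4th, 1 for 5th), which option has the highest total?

Option 1

Option 1: 10×5 + 15×5 + 9×3 + 26×1 + 16×5 + 16×4 + 9×1 = 331
Option 2: 10×4 + 15×1 + 9×2 + 26×4 + 16×3 + 16×3 + 9×5 = 318
Option 3: 10×1 + 15×2 + 9×4 + 26×5 + 16×4 + 16×2 + 9×3 = 329
Option 4: 10×3 + 15×3 + 9×5 + 26×2 + 16×1 + 16×5 + 9×2 = 286
Option 5: 10×2 + 15×4 + 9×1 + 26×3 + 16×2 + 16×1 + 9×4 = 251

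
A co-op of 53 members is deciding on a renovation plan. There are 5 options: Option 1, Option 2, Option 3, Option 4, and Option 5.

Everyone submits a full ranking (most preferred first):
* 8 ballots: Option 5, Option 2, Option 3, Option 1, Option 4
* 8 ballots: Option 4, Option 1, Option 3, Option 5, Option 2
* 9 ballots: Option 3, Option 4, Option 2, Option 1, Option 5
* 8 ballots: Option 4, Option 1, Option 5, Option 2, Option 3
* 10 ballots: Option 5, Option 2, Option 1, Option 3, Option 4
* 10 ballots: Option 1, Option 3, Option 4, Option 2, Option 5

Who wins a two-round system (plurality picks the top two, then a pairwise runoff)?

Option 4

Round 1 first-place votes: Option 1 10, Option 2 0, Option 3 9, Option 4 16, Option 5 18. Option 5 and Option 4 advance.
Runoff: Option 5 is ranked above Option 4 on 18 ballots, Option 4 above Option 5 on 35.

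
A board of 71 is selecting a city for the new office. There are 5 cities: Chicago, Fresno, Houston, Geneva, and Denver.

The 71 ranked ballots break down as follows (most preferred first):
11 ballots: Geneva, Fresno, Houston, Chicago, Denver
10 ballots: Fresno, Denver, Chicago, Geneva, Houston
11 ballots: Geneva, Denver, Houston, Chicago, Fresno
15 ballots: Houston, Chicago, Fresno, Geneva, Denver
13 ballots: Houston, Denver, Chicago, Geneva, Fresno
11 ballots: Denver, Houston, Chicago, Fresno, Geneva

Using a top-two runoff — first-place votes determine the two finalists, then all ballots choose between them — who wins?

Round 1 first-place votes: Chicago 0, Fresno 10, Houston 28, Geneva 22, Denver 11. Houston and Geneva advance.
Runoff: Houston is ranked above Geneva on 39 ballots, Geneva above Houston on 32.

Houston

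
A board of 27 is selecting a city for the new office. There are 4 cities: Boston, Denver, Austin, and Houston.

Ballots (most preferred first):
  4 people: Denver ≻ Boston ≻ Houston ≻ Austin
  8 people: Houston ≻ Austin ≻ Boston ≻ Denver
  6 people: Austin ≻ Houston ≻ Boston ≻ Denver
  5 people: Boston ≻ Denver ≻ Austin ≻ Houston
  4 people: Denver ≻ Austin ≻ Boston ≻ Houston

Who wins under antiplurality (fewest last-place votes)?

Boston

Last-place votes: Boston 0, Denver 14, Austin 4, Houston 9.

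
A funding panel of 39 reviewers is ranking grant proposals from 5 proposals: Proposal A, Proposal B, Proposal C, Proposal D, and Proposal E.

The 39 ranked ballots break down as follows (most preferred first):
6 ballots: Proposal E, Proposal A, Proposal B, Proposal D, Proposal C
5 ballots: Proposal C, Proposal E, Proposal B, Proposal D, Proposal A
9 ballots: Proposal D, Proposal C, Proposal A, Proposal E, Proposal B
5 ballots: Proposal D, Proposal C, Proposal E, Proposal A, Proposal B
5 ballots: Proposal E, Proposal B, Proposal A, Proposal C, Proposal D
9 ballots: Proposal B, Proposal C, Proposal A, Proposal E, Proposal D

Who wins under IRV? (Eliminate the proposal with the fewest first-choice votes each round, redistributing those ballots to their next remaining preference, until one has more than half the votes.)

Proposal E

Round 1: Proposal A 0, Proposal B 9, Proposal C 5, Proposal D 14, Proposal E 11. Proposal A eliminated.
Round 2: Proposal B 9, Proposal C 5, Proposal D 14, Proposal E 11. Proposal C eliminated.
Round 3: Proposal B 9, Proposal D 14, Proposal E 16. Proposal B eliminated.
Round 4: Proposal D 14, Proposal E 25. Proposal E has a majority (≥20).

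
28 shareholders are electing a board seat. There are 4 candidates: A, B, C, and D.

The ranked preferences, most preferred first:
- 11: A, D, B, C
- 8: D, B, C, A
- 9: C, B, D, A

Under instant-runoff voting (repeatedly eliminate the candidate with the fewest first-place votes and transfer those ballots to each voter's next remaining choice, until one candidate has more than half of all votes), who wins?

Round 1: A 11, B 0, C 9, D 8. B eliminated.
Round 2: A 11, C 9, D 8. D eliminated.
Round 3: A 11, C 17. C has a majority (≥15).

C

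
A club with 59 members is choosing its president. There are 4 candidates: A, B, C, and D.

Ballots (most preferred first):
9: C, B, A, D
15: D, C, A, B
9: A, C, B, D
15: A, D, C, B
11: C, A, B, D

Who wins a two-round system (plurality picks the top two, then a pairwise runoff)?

C

Round 1 first-place votes: A 24, B 0, C 20, D 15. A and C advance.
Runoff: A is ranked above C on 24 ballots, C above A on 35.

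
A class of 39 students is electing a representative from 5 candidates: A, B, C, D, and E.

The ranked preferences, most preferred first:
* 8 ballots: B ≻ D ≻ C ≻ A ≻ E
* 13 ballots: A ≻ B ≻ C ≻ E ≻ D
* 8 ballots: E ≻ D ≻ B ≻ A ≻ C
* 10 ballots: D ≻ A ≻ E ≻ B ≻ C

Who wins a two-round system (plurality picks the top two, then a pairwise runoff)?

Round 1 first-place votes: A 13, B 8, C 0, D 10, E 8. A and D advance.
Runoff: A is ranked above D on 13 ballots, D above A on 26.

D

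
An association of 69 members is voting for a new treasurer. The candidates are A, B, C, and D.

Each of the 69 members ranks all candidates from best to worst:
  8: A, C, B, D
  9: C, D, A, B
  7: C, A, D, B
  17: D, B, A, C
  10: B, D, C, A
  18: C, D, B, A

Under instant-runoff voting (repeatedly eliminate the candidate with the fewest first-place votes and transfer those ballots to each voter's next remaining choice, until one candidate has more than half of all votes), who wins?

C

Round 1: A 8, B 10, C 34, D 17. A eliminated.
Round 2: B 10, C 42, D 17. C has a majority (≥35).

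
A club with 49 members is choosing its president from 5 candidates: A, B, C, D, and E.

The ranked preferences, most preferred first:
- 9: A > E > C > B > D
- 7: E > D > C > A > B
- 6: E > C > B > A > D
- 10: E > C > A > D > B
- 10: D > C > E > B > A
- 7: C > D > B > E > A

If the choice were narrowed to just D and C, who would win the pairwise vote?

C

D is ranked above C on 17 ballots; C above D on 32.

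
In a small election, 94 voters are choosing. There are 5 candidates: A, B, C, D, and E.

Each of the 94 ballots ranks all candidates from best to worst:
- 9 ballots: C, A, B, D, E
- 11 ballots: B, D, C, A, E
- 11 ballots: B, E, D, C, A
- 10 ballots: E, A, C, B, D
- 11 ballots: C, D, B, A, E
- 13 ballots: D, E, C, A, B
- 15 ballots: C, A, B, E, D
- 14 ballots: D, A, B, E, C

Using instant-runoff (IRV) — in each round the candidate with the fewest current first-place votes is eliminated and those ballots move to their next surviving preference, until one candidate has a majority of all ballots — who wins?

Round 1: A 0, B 22, C 35, D 27, E 10. A eliminated.
Round 2: B 22, C 35, D 27, E 10. E eliminated.
Round 3: B 22, C 45, D 27. B eliminated.
Round 4: C 45, D 49. D has a majority (≥48).

D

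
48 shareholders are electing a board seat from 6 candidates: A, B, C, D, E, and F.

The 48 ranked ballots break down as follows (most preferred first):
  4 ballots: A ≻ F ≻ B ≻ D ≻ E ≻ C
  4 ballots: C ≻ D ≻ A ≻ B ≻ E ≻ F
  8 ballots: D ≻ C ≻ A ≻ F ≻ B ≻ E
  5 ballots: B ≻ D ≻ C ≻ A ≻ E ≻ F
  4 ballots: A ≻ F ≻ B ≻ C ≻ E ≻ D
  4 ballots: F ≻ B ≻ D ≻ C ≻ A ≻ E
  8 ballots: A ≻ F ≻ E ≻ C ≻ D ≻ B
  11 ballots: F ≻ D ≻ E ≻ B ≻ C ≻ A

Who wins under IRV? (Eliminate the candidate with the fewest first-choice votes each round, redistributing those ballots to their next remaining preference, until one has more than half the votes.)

D

Round 1: A 16, B 5, C 4, D 8, E 0, F 15. E eliminated.
Round 2: A 16, B 5, C 4, D 8, F 15. C eliminated.
Round 3: A 16, B 5, D 12, F 15. B eliminated.
Round 4: A 16, D 17, F 15. F eliminated.
Round 5: A 16, D 32. D has a majority (≥25).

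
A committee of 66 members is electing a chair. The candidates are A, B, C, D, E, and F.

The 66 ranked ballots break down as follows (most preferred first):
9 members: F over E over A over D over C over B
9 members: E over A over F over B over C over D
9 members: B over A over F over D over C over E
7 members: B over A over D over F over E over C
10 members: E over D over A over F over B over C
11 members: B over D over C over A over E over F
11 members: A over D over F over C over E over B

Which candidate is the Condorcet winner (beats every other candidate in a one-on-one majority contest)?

A vs B: 39–27
A vs C: 55–11
A vs D: 45–21
A vs E: 38–28
A vs F: 57–9
A beats every other candidate.

A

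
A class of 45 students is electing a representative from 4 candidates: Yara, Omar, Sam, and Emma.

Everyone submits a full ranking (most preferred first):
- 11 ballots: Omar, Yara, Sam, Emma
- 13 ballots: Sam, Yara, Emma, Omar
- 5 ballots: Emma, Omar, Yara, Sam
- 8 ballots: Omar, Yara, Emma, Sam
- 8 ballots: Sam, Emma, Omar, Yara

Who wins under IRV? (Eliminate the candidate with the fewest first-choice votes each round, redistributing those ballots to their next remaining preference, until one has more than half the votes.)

Omar

Round 1: Yara 0, Omar 19, Sam 21, Emma 5. Yara eliminated.
Round 2: Omar 19, Sam 21, Emma 5. Emma eliminated.
Round 3: Omar 24, Sam 21. Omar has a majority (≥23).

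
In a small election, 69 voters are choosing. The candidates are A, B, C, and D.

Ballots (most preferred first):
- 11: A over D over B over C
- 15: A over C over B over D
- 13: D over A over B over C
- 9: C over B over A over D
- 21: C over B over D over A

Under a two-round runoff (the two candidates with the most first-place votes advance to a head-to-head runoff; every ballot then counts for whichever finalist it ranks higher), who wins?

A

Round 1 first-place votes: A 26, B 0, C 30, D 13. C and A advance.
Runoff: C is ranked above A on 30 ballots, A above C on 39.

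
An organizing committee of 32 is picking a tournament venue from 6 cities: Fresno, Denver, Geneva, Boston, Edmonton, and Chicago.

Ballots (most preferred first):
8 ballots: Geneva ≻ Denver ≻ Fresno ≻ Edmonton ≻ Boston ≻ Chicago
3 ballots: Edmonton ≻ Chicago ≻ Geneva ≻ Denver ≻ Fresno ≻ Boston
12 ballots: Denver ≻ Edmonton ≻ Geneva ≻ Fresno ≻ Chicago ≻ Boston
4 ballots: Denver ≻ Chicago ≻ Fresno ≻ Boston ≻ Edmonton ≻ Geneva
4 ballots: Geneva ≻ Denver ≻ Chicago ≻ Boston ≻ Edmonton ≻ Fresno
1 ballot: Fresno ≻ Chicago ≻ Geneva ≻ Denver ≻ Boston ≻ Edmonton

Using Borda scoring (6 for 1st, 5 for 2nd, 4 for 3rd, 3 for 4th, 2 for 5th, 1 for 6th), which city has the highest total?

Fresno: 8×4 + 3×2 + 12×3 + 4×4 + 4×1 + 1×6 = 100
Denver: 8×5 + 3×3 + 12×6 + 4×6 + 4×5 + 1×3 = 168
Geneva: 8×6 + 3×4 + 12×4 + 4×1 + 4×6 + 1×4 = 140
Boston: 8×2 + 3×1 + 12×1 + 4×3 + 4×3 + 1×2 = 57
Edmonton: 8×3 + 3×6 + 12×5 + 4×2 + 4×2 + 1×1 = 119
Chicago: 8×1 + 3×5 + 12×2 + 4×5 + 4×4 + 1×5 = 88

Denver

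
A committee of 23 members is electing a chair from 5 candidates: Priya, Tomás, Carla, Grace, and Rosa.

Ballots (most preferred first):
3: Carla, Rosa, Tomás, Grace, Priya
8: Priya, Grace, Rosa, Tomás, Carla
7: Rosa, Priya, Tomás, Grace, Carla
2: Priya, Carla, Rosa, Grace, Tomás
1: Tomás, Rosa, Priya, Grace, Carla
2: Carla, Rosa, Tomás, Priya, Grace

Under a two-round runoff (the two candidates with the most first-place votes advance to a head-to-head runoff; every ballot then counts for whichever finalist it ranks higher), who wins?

Round 1 first-place votes: Priya 10, Tomás 1, Carla 5, Grace 0, Rosa 7. Priya and Rosa advance.
Runoff: Priya is ranked above Rosa on 10 ballots, Rosa above Priya on 13.

Rosa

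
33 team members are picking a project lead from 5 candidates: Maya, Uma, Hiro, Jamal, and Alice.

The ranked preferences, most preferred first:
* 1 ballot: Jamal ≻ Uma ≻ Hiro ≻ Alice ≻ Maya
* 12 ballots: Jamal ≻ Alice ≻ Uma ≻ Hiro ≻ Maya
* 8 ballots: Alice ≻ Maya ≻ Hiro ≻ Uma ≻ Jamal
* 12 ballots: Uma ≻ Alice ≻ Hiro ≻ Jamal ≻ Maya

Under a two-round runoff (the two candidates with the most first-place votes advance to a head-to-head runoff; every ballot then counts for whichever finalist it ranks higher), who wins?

Uma

Round 1 first-place votes: Maya 0, Uma 12, Hiro 0, Jamal 13, Alice 8. Jamal and Uma advance.
Runoff: Jamal is ranked above Uma on 13 ballots, Uma above Jamal on 20.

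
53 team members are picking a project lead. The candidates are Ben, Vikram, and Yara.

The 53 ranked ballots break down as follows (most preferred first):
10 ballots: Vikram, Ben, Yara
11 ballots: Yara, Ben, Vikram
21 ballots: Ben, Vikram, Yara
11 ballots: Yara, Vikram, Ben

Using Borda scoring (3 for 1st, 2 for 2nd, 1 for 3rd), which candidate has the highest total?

Ben

Ben: 10×2 + 11×2 + 21×3 + 11×1 = 116
Vikram: 10×3 + 11×1 + 21×2 + 11×2 = 105
Yara: 10×1 + 11×3 + 21×1 + 11×3 = 97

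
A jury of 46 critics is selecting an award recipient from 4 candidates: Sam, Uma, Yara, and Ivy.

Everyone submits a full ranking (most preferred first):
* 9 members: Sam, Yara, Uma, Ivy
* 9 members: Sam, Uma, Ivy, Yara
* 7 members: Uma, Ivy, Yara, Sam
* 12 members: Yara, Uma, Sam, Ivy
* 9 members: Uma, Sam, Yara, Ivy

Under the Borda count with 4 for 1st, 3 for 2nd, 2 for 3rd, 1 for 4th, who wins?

Sam: 9×4 + 9×4 + 7×1 + 12×2 + 9×3 = 130
Uma: 9×2 + 9×3 + 7×4 + 12×3 + 9×4 = 145
Yara: 9×3 + 9×1 + 7×2 + 12×4 + 9×2 = 116
Ivy: 9×1 + 9×2 + 7×3 + 12×1 + 9×1 = 69

Uma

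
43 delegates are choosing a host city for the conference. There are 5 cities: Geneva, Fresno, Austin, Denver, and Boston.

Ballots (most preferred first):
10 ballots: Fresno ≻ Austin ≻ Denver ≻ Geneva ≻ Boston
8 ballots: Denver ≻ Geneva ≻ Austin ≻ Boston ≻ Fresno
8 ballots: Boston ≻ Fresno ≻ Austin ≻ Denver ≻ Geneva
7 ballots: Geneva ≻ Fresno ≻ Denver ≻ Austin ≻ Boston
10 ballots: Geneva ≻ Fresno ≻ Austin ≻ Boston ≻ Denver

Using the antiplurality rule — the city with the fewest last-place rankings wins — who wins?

Last-place votes: Geneva 8, Fresno 8, Austin 0, Denver 10, Boston 17.

Austin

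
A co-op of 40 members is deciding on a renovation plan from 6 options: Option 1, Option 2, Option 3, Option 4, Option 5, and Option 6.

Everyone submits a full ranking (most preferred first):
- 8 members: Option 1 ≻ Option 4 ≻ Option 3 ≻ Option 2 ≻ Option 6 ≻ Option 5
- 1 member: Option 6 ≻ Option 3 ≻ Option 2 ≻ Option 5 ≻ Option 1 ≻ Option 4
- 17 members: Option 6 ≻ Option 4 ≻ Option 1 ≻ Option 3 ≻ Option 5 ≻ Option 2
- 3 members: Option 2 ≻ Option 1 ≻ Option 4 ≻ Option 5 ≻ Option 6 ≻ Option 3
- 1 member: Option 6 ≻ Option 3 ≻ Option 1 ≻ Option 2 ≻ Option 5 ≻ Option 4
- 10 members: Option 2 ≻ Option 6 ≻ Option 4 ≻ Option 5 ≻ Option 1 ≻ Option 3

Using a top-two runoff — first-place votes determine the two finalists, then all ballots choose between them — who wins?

Option 2

Round 1 first-place votes: Option 1 8, Option 2 13, Option 3 0, Option 4 0, Option 5 0, Option 6 19. Option 6 and Option 2 advance.
Runoff: Option 6 is ranked above Option 2 on 19 ballots, Option 2 above Option 6 on 21.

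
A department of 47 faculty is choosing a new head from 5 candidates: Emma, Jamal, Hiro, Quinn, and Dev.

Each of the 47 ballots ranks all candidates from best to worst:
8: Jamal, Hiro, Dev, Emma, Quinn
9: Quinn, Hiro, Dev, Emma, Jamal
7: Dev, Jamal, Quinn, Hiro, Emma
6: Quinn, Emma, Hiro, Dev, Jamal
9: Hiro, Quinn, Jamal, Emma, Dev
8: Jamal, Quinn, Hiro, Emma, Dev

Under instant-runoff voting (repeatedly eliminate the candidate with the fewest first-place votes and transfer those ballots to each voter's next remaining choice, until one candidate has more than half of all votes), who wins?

Round 1: Emma 0, Jamal 16, Hiro 9, Quinn 15, Dev 7. Emma eliminated.
Round 2: Jamal 16, Hiro 9, Quinn 15, Dev 7. Dev eliminated.
Round 3: Jamal 23, Hiro 9, Quinn 15. Hiro eliminated.
Round 4: Jamal 23, Quinn 24. Quinn has a majority (≥24).

Quinn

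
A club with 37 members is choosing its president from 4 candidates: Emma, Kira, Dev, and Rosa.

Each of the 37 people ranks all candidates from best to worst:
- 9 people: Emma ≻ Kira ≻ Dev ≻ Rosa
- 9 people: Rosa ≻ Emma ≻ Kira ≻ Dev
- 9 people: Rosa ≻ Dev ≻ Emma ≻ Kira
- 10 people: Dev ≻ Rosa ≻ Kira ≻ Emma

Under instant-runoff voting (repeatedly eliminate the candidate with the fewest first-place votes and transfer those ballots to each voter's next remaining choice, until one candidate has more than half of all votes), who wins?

Round 1: Emma 9, Kira 0, Dev 10, Rosa 18. Kira eliminated.
Round 2: Emma 9, Dev 10, Rosa 18. Emma eliminated.
Round 3: Dev 19, Rosa 18. Dev has a majority (≥19).

Dev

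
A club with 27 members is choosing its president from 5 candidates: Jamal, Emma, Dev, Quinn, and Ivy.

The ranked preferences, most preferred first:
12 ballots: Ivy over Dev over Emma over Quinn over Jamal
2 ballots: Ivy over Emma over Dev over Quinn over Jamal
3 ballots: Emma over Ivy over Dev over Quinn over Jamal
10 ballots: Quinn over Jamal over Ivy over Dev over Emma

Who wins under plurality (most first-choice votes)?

Ivy

First-place votes: Jamal 0, Emma 3, Dev 0, Quinn 10, Ivy 14.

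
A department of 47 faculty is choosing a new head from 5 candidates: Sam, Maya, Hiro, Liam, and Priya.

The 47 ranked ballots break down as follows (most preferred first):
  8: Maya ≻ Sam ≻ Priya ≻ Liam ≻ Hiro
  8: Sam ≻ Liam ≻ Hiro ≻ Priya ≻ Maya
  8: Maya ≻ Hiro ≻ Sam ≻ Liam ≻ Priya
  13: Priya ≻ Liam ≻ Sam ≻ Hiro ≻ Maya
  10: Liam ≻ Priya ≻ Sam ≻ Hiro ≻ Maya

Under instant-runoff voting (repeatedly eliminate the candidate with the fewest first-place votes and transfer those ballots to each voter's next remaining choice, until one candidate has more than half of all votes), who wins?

Liam

Round 1: Sam 8, Maya 16, Hiro 0, Liam 10, Priya 13. Hiro eliminated.
Round 2: Sam 8, Maya 16, Liam 10, Priya 13. Sam eliminated.
Round 3: Maya 16, Liam 18, Priya 13. Priya eliminated.
Round 4: Maya 16, Liam 31. Liam has a majority (≥24).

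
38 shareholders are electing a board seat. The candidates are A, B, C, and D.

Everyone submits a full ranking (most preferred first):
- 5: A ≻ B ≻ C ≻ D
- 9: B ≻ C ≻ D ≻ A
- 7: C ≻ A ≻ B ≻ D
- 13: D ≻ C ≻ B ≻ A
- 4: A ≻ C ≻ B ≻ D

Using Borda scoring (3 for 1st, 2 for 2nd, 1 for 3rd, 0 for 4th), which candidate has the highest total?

A: 5×3 + 9×0 + 7×2 + 13×0 + 4×3 = 41
B: 5×2 + 9×3 + 7×1 + 13×1 + 4×1 = 61
C: 5×1 + 9×2 + 7×3 + 13×2 + 4×2 = 78
D: 5×0 + 9×1 + 7×0 + 13×3 + 4×0 = 48

C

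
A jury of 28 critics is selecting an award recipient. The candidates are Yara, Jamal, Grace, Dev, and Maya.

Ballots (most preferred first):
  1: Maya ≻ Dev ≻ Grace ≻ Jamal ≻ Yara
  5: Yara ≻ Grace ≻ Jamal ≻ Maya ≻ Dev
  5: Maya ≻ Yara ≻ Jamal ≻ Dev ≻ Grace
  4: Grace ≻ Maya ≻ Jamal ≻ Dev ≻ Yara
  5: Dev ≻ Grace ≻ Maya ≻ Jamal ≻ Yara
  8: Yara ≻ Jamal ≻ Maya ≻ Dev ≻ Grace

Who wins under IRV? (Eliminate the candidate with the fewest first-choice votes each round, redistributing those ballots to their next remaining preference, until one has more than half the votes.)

Round 1: Yara 13, Jamal 0, Grace 4, Dev 5, Maya 6. Jamal eliminated.
Round 2: Yara 13, Grace 4, Dev 5, Maya 6. Grace eliminated.
Round 3: Yara 13, Dev 5, Maya 10. Dev eliminated.
Round 4: Yara 13, Maya 15. Maya has a majority (≥15).

Maya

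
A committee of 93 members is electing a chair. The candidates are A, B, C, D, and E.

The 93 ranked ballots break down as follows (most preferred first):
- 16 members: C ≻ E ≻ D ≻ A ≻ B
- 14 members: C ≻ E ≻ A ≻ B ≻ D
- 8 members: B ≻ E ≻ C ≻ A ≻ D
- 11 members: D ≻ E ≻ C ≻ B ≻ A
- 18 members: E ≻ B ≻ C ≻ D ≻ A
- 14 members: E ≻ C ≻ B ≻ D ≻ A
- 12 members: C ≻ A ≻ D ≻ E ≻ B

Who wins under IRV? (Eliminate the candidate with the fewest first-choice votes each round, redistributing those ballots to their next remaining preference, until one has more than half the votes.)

Round 1: A 0, B 8, C 42, D 11, E 32. A eliminated.
Round 2: B 8, C 42, D 11, E 32. B eliminated.
Round 3: C 42, D 11, E 40. D eliminated.
Round 4: C 42, E 51. E has a majority (≥47).

E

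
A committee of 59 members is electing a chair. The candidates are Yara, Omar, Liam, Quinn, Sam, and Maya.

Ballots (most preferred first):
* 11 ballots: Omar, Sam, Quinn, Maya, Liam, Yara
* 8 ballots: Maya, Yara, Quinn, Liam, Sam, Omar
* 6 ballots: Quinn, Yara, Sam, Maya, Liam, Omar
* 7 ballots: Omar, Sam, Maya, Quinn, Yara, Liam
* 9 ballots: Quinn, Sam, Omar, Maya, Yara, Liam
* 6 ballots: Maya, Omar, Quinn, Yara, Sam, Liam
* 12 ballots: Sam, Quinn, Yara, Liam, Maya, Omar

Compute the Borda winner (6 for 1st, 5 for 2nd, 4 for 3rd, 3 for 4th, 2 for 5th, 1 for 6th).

Yara: 11×1 + 8×5 + 6×5 + 7×2 + 9×2 + 6×3 + 12×4 = 179
Omar: 11×6 + 8×1 + 6×1 + 7×6 + 9×4 + 6×5 + 12×1 = 200
Liam: 11×2 + 8×3 + 6×2 + 7×1 + 9×1 + 6×1 + 12×3 = 116
Quinn: 11×4 + 8×4 + 6×6 + 7×3 + 9×6 + 6×4 + 12×5 = 271
Sam: 11×5 + 8×2 + 6×4 + 7×5 + 9×5 + 6×2 + 12×6 = 259
Maya: 11×3 + 8×6 + 6×3 + 7×4 + 9×3 + 6×6 + 12×2 = 214

Quinn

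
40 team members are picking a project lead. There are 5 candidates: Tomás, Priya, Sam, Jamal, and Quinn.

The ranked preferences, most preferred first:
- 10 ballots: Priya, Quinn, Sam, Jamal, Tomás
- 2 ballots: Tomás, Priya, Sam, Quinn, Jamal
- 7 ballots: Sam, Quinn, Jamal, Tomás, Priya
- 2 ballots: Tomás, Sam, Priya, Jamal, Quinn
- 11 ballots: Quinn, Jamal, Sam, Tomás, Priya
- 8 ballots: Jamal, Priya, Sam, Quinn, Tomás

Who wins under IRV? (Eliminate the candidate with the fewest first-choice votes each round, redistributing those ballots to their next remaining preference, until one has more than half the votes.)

Priya

Round 1: Tomás 4, Priya 10, Sam 7, Jamal 8, Quinn 11. Tomás eliminated.
Round 2: Priya 12, Sam 9, Jamal 8, Quinn 11. Jamal eliminated.
Round 3: Priya 20, Sam 9, Quinn 11. Sam eliminated.
Round 4: Priya 22, Quinn 18. Priya has a majority (≥21).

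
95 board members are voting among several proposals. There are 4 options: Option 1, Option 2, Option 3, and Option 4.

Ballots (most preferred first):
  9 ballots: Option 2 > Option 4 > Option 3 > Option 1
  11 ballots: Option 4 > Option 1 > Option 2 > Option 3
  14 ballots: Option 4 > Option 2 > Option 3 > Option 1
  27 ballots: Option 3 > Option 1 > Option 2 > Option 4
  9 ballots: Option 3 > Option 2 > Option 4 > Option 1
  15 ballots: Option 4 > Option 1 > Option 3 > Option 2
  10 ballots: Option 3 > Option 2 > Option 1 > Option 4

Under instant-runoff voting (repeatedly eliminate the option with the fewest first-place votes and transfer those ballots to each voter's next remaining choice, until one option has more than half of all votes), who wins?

Option 4

Round 1: Option 1 0, Option 2 9, Option 3 46, Option 4 40. Option 1 eliminated.
Round 2: Option 2 9, Option 3 46, Option 4 40. Option 2 eliminated.
Round 3: Option 3 46, Option 4 49. Option 4 has a majority (≥48).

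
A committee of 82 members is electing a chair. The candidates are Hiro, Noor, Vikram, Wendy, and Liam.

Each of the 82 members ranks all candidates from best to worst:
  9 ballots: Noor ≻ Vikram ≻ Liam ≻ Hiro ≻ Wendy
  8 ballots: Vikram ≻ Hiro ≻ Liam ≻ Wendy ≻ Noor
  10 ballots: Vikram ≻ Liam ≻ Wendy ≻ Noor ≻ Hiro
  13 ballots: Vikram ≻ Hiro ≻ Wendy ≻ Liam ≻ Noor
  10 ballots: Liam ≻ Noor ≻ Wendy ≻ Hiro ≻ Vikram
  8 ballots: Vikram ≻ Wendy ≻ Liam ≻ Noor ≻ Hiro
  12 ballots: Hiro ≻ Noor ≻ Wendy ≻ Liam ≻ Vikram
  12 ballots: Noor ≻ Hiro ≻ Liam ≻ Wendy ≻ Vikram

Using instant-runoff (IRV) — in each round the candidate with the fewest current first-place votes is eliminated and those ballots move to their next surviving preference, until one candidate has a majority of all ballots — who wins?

Noor

Round 1: Hiro 12, Noor 21, Vikram 39, Wendy 0, Liam 10. Wendy eliminated.
Round 2: Hiro 12, Noor 21, Vikram 39, Liam 10. Liam eliminated.
Round 3: Hiro 12, Noor 31, Vikram 39. Hiro eliminated.
Round 4: Noor 43, Vikram 39. Noor has a majority (≥42).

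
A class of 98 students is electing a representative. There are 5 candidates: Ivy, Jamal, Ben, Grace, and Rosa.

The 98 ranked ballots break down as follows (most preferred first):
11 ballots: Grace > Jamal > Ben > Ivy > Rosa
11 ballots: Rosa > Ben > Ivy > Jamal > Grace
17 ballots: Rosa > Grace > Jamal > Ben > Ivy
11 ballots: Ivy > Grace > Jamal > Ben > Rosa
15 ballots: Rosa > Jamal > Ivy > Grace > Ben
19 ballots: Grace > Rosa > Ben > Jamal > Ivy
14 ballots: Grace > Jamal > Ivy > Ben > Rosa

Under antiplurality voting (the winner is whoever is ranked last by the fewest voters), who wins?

Jamal

Last-place votes: Ivy 36, Jamal 0, Ben 15, Grace 11, Rosa 36.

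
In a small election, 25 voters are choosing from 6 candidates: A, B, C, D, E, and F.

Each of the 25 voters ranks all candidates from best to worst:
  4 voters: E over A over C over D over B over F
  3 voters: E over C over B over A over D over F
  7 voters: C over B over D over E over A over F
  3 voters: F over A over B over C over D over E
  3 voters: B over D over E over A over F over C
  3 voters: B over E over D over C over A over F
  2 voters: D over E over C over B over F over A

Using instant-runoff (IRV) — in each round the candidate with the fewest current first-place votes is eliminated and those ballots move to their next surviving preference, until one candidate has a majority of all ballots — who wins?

B

Round 1: A 0, B 6, C 7, D 2, E 7, F 3. A eliminated.
Round 2: B 6, C 7, D 2, E 7, F 3. D eliminated.
Round 3: B 6, C 7, E 9, F 3. F eliminated.
Round 4: B 9, C 7, E 9. C eliminated.
Round 5: B 16, E 9. B has a majority (≥13).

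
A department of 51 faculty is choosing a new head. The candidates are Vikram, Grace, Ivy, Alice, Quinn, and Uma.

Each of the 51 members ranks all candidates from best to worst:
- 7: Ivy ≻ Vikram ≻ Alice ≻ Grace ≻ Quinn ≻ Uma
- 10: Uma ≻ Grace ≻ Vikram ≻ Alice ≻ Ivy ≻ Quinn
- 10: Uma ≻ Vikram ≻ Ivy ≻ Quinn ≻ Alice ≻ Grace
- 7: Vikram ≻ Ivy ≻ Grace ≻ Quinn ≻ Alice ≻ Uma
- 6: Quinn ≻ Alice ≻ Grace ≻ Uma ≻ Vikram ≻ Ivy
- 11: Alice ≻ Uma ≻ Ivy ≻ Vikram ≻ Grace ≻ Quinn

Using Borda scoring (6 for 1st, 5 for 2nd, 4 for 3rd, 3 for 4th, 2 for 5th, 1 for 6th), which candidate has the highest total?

Vikram

Vikram: 7×5 + 10×4 + 10×5 + 7×6 + 6×2 + 11×3 = 212
Grace: 7×3 + 10×5 + 10×1 + 7×4 + 6×4 + 11×2 = 155
Ivy: 7×6 + 10×2 + 10×4 + 7×5 + 6×1 + 11×4 = 187
Alice: 7×4 + 10×3 + 10×2 + 7×2 + 6×5 + 11×6 = 188
Quinn: 7×2 + 10×1 + 10×3 + 7×3 + 6×6 + 11×1 = 122
Uma: 7×1 + 10×6 + 10×6 + 7×1 + 6×3 + 11×5 = 207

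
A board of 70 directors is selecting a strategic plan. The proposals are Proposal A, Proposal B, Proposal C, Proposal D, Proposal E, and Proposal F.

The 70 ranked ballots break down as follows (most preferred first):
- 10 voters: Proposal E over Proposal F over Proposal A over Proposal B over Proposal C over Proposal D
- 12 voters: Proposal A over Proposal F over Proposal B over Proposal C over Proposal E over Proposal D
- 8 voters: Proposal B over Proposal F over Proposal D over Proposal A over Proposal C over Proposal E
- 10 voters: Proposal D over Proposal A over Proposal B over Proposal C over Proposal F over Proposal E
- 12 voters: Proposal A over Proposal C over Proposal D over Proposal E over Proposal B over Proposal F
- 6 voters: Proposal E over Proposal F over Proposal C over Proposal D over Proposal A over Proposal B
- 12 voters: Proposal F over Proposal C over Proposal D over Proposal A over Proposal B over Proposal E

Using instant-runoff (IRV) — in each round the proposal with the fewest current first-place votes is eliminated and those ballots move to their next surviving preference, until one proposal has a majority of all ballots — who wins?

Proposal F

Round 1: Proposal A 24, Proposal B 8, Proposal C 0, Proposal D 10, Proposal E 16, Proposal F 12. Proposal C eliminated.
Round 2: Proposal A 24, Proposal B 8, Proposal D 10, Proposal E 16, Proposal F 12. Proposal B eliminated.
Round 3: Proposal A 24, Proposal D 10, Proposal E 16, Proposal F 20. Proposal D eliminated.
Round 4: Proposal A 34, Proposal E 16, Proposal F 20. Proposal E eliminated.
Round 5: Proposal A 34, Proposal F 36. Proposal F has a majority (≥36).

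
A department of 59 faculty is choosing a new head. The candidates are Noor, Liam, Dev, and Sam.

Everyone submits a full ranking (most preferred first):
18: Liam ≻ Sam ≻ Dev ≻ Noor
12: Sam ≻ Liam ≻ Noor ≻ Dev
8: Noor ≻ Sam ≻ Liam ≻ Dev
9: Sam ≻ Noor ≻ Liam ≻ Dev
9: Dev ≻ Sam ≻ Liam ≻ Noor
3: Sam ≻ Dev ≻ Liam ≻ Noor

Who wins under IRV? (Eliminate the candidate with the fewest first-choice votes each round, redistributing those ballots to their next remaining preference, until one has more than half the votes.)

Round 1: Noor 8, Liam 18, Dev 9, Sam 24. Noor eliminated.
Round 2: Liam 18, Dev 9, Sam 32. Sam has a majority (≥30).

Sam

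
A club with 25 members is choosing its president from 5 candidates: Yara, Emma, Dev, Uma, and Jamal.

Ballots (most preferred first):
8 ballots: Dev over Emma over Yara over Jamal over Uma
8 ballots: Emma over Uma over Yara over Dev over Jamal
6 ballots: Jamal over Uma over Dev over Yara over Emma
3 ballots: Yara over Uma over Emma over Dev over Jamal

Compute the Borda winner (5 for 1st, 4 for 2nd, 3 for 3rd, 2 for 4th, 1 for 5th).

Emma

Yara: 8×3 + 8×3 + 6×2 + 3×5 = 75
Emma: 8×4 + 8×5 + 6×1 + 3×3 = 87
Dev: 8×5 + 8×2 + 6×3 + 3×2 = 80
Uma: 8×1 + 8×4 + 6×4 + 3×4 = 76
Jamal: 8×2 + 8×1 + 6×5 + 3×1 = 57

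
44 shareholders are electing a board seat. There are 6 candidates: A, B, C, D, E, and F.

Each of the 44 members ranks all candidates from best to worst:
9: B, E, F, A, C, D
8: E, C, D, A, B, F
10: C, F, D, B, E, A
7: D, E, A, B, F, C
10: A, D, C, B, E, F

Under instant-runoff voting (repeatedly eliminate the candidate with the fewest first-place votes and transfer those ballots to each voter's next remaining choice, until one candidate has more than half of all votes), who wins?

E

Round 1: A 10, B 9, C 10, D 7, E 8, F 0. F eliminated.
Round 2: A 10, B 9, C 10, D 7, E 8. D eliminated.
Round 3: A 10, B 9, C 10, E 15. B eliminated.
Round 4: A 10, C 10, E 24. E has a majority (≥23).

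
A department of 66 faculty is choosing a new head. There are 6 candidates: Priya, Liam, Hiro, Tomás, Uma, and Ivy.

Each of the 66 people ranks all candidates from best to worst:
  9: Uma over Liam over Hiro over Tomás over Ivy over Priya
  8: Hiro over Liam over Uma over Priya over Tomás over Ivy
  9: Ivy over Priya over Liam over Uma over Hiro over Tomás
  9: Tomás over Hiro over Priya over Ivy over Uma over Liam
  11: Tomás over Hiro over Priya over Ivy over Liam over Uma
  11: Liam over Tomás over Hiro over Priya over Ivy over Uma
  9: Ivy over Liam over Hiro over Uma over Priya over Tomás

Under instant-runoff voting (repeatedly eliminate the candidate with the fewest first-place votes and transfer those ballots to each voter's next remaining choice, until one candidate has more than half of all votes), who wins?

Liam

Round 1: Priya 0, Liam 11, Hiro 8, Tomás 20, Uma 9, Ivy 18. Priya eliminated.
Round 2: Liam 11, Hiro 8, Tomás 20, Uma 9, Ivy 18. Hiro eliminated.
Round 3: Liam 19, Tomás 20, Uma 9, Ivy 18. Uma eliminated.
Round 4: Liam 28, Tomás 20, Ivy 18. Ivy eliminated.
Round 5: Liam 46, Tomás 20. Liam has a majority (≥34).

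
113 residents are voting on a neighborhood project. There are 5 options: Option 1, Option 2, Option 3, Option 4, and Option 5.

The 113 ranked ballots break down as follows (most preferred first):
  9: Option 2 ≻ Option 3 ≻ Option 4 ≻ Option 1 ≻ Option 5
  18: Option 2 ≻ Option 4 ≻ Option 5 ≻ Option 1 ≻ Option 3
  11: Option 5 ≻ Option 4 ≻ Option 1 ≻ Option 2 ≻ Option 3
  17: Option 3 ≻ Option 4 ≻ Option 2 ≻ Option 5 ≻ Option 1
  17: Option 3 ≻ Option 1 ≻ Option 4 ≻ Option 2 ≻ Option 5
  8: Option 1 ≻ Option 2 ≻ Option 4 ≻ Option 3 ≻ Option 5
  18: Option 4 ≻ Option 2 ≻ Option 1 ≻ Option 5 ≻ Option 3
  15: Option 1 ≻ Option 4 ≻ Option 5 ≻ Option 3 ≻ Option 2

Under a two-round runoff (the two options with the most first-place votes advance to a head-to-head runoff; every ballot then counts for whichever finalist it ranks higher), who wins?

Round 1 first-place votes: Option 1 23, Option 2 27, Option 3 34, Option 4 18, Option 5 11. Option 3 and Option 2 advance.
Runoff: Option 3 is ranked above Option 2 on 49 ballots, Option 2 above Option 3 on 64.

Option 2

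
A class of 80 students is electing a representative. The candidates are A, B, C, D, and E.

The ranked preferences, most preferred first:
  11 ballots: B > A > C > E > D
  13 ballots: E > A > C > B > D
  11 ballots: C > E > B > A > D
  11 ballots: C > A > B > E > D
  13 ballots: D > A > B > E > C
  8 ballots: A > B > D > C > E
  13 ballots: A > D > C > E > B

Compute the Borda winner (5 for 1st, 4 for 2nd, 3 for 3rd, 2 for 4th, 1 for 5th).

A

A: 11×4 + 13×4 + 11×2 + 11×4 + 13×4 + 8×5 + 13×5 = 319
B: 11×5 + 13×2 + 11×3 + 11×3 + 13×3 + 8×4 + 13×1 = 231
C: 11×3 + 13×3 + 11×5 + 11×5 + 13×1 + 8×2 + 13×3 = 250
D: 11×1 + 13×1 + 11×1 + 11×1 + 13×5 + 8×3 + 13×4 = 187
E: 11×2 + 13×5 + 11×4 + 11×2 + 13×2 + 8×1 + 13×2 = 213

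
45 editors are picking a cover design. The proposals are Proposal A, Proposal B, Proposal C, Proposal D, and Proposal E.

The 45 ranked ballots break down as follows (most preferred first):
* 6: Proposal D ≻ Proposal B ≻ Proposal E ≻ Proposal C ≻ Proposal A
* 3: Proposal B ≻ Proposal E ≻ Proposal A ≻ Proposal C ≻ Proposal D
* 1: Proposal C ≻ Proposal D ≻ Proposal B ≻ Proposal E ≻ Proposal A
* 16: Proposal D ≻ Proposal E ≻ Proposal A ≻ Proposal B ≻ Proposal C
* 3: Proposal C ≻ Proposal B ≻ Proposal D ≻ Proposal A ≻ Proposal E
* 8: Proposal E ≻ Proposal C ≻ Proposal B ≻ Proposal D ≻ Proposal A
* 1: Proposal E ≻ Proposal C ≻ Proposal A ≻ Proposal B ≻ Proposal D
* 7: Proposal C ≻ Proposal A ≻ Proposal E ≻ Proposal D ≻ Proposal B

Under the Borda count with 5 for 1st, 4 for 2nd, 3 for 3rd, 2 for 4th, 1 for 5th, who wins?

Proposal A: 6×1 + 3×3 + 1×1 + 16×3 + 3×2 + 8×1 + 1×3 + 7×4 = 109
Proposal B: 6×4 + 3×5 + 1×3 + 16×2 + 3×4 + 8×3 + 1×2 + 7×1 = 119
Proposal C: 6×2 + 3×2 + 1×5 + 16×1 + 3×5 + 8×4 + 1×4 + 7×5 = 125
Proposal D: 6×5 + 3×1 + 1×4 + 16×5 + 3×3 + 8×2 + 1×1 + 7×2 = 157
Proposal E: 6×3 + 3×4 + 1×2 + 16×4 + 3×1 + 8×5 + 1×5 + 7×3 = 165

Proposal E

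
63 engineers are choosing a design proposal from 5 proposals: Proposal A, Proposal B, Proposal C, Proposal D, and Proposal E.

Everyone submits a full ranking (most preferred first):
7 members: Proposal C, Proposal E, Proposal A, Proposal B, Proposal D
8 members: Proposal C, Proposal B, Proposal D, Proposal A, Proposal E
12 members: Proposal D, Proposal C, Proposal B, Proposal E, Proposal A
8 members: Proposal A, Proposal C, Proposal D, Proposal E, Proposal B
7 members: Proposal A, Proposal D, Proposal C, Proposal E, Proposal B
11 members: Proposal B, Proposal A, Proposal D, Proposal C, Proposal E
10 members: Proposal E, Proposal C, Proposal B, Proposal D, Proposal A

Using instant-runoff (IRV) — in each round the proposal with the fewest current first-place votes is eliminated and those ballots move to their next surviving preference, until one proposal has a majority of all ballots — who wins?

Proposal C

Round 1: Proposal A 15, Proposal B 11, Proposal C 15, Proposal D 12, Proposal E 10. Proposal E eliminated.
Round 2: Proposal A 15, Proposal B 11, Proposal C 25, Proposal D 12. Proposal B eliminated.
Round 3: Proposal A 26, Proposal C 25, Proposal D 12. Proposal D eliminated.
Round 4: Proposal A 26, Proposal C 37. Proposal C has a majority (≥32).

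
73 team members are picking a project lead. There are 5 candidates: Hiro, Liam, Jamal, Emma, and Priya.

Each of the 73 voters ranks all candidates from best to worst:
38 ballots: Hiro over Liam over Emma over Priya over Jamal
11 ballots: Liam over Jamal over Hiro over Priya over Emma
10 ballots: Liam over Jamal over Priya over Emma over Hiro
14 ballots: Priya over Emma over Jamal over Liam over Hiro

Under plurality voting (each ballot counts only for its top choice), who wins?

Hiro

First-place votes: Hiro 38, Liam 21, Jamal 0, Emma 0, Priya 14.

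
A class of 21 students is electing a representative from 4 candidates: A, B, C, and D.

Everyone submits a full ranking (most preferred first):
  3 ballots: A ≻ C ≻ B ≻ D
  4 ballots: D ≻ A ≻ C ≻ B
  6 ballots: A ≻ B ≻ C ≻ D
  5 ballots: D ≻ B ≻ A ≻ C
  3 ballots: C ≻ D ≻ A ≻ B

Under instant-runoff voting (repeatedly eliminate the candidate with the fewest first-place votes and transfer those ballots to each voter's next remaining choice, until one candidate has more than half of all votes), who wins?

D

Round 1: A 9, B 0, C 3, D 9. B eliminated.
Round 2: A 9, C 3, D 9. C eliminated.
Round 3: A 9, D 12. D has a majority (≥11).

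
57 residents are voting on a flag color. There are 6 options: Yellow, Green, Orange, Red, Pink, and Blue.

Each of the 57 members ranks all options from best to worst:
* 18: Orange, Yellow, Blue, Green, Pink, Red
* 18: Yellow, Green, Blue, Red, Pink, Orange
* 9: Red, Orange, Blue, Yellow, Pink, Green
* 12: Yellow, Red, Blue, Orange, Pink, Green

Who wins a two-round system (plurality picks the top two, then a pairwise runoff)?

Yellow

Round 1 first-place votes: Yellow 30, Green 0, Orange 18, Red 9, Pink 0, Blue 0. Yellow and Orange advance.
Runoff: Yellow is ranked above Orange on 30 ballots, Orange above Yellow on 27.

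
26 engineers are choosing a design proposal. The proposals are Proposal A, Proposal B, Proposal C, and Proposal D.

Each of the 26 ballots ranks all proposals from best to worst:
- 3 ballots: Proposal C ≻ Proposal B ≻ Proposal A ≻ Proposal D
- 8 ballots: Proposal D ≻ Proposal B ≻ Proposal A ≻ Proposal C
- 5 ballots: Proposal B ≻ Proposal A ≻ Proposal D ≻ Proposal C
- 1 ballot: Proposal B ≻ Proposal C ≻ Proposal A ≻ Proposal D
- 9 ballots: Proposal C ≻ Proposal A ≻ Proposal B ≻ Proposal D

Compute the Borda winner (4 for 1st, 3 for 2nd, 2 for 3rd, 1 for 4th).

Proposal B

Proposal A: 3×2 + 8×2 + 5×3 + 1×2 + 9×3 = 66
Proposal B: 3×3 + 8×3 + 5×4 + 1×4 + 9×2 = 75
Proposal C: 3×4 + 8×1 + 5×1 + 1×3 + 9×4 = 64
Proposal D: 3×1 + 8×4 + 5×2 + 1×1 + 9×1 = 55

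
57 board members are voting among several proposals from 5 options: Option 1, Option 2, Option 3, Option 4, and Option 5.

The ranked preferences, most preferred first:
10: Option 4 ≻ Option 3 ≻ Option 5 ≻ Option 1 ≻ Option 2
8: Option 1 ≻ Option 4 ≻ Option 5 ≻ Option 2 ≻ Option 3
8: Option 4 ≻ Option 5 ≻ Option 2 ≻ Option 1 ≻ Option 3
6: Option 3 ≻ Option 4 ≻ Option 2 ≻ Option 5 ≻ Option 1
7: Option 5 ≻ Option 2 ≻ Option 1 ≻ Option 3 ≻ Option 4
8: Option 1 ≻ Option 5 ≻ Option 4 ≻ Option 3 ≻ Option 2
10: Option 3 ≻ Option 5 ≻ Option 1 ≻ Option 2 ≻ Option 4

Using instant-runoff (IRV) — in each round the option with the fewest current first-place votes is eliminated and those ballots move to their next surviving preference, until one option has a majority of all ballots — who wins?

Option 1

Round 1: Option 1 16, Option 2 0, Option 3 16, Option 4 18, Option 5 7. Option 2 eliminated.
Round 2: Option 1 16, Option 3 16, Option 4 18, Option 5 7. Option 5 eliminated.
Round 3: Option 1 23, Option 3 16, Option 4 18. Option 3 eliminated.
Round 4: Option 1 33, Option 4 24. Option 1 has a majority (≥29).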